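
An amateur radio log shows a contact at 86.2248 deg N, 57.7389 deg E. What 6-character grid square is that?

Add 180° to longitude and 90° to latitude: 237.7389, 176.2248.
Field: lon ⌊237.7389/20⌋ = 11 → L; lat ⌊176.2248/10⌋ = 17 → R.
Square: lon ⌊17.7389/2⌋ = 8; lat ⌊6.2248/1⌋ = 6.
Subsquare: lon ⌊1.7389/0.0833333⌋ = 20 → u; lat ⌊0.2248/0.0416667⌋ = 5 → f.

LR86uf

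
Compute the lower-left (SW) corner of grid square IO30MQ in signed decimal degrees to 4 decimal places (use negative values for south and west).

Field I=8, O=14: +8·20° lon, +14·10° lat → SW at lon -20°, lat 50°.
Square 3, 0: +3·2° lon, +0·1° lat → SW at lon -14°, lat 50°.
Subsquare m=12, q=16: +12·0.0833333° lon, +16·0.0416667° lat → SW at lon -13°, lat 50.6667°.
latitude 50.6667, longitude -13.0000.

50.6667, -13.0000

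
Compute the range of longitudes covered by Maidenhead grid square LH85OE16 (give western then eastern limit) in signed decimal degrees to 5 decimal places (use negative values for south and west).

Field L=11, H=7: +11·20° lon, +7·10° lat → SW at lon 40°, lat -20°.
Square 8, 5: +8·2° lon, +5·1° lat → SW at lon 56°, lat -15°.
Subsquare o=14, e=4: +14·0.0833333° lon, +4·0.0416667° lat → SW at lon 57.1667°, lat -14.8333°.
Extended square 1, 6: +1·0.00833333° lon, +6·0.00416667° lat → SW at lon 57.175°, lat -14.8083°.
Cell spans 0.00833333° lon × 0.00416667° lat.
west 57.17500, east 57.18333.

57.17500, 57.18333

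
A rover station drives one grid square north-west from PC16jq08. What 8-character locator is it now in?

PC16iq99

Longitude extended square 0; −1 → -1, wraps to 9, carry into subsquare.
Longitude subsquare j = 9; −1 → 8 = i.
Latitude extended square 8; +1 → 9.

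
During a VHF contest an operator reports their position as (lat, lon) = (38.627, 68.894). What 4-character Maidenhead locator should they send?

Shift to the Maidenhead origin (180°W, 90°S): lon 248.89, lat 128.63.
Field (20°×10°, letters A–R): 248.89/20 → 12 → M, 128.63/10 → 12 → M; chars MM.
Square (2°×1°, digits 0–9): 8.89/2 → 4, 8.63/1 → 8; chars 48.

MM48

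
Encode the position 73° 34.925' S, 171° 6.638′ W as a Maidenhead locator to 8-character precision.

AB46kk60

Shift to the Maidenhead origin (180°W, 90°S): lon 8.88937, lat 16.41792.
Field: 8.88937/20 → 0 → A, 16.41792/10 → 1 → B; chars AB.
Square: 8.88937/2 → 4, 6.41792/1 → 6; chars 46.
Subsquare: 0.88937/0.0833333 → 10 → k, 0.41792/0.0416667 → 10 → k; chars kk.
Extended square: 0.05603/0.00833333 → 6, 0.00125/0.00416667 → 0; chars 60.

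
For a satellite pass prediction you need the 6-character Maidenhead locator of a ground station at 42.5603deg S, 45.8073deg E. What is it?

Offset from 180°W / 90°S: lon 225.8073°, lat 47.4397°.
Field: 225.8073/20 → 11 → L, 47.4397/10 → 4 → E; chars LE.
Square: 5.8073/2 → 2, 7.4397/1 → 7; chars 27.
Subsquare: 1.8073/0.0833333 → 21 → v, 0.4397/0.0416667 → 10 → k; chars vk.

LE27vk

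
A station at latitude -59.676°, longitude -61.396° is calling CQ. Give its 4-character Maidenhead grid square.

Add 180° to longitude and 90° to latitude: 118.60, 30.32.
Field (20°×10°, letters A–R): lon ⌊118.60/20⌋ = 5 → F; lat ⌊30.32/10⌋ = 3 → D.
Square (2°×1°, digits 0–9): lon ⌊18.60/2⌋ = 9; lat ⌊0.32/1⌋ = 0.

FD90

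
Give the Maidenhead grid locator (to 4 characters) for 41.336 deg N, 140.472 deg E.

Shift to the Maidenhead origin (180°W, 90°S): lon 320.47, lat 131.34.
Field (20°×10°, letters A–R): 320.47/20 → 16 → Q, 131.34/10 → 13 → N; chars QN.
Square (2°×1°, digits 0–9): 0.47/2 → 0, 1.34/1 → 1; chars 01.

QN01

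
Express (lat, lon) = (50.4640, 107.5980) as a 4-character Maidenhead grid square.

OO30

Shift to the Maidenhead origin (180°W, 90°S): lon 287.60, lat 140.46.
Field: 287.60/20 → 14 → O, 140.46/10 → 14 → O; chars OO.
Square: 7.60/2 → 3, 0.46/1 → 0; chars 30.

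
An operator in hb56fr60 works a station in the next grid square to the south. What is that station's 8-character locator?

HB56fq69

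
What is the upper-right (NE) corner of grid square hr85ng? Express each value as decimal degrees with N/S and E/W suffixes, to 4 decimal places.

85.2917° N, 22.8333° W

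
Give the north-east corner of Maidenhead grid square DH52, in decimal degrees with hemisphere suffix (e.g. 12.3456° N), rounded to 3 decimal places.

17.000° S, 108.000° W

Field D=3, H=7: +3·20° lon, +7·10° lat → SW at lon -120°, lat -20°.
Square 5, 2: +5·2° lon, +2·1° lat → SW at lon -110°, lat -18°.
Cell spans 2° lon × 1° lat. NE corner is SW corner plus one full cell.
latitude 17.000° S, longitude 108.000° W.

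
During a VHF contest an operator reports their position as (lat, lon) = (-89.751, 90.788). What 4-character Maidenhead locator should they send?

Offset from 180°W / 90°S: lon 270.79°, lat 0.25°.
Field: 270.79/20 → 13 → N, 0.25/10 → 0 → A; chars NA.
Square: 10.79/2 → 5, 0.25/1 → 0; chars 50.

NA50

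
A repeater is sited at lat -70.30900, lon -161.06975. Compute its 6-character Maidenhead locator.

Offset from 180°W / 90°S: lon 18.9303°, lat 19.6910°.
Field: lon ⌊18.9303/20⌋ = 0 → A; lat ⌊19.6910/10⌋ = 1 → B.
Square: lon ⌊18.9303/2⌋ = 9; lat ⌊9.6910/1⌋ = 9.
Subsquare: lon ⌊0.9303/0.0833333⌋ = 11 → l; lat ⌊0.6910/0.0416667⌋ = 16 → q.

AB99lq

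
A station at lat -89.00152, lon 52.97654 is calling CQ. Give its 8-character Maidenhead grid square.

Offset from 180°W / 90°S: lon 232.97654°, lat 0.99848°.
Field (20°×10°, letters A–R): 232.97654/20 → 11 → L, 0.99848/10 → 0 → A; chars LA.
Square (2°×1°, digits 0–9): 12.97654/2 → 6, 0.99848/1 → 0; chars 60.
Subsquare (5′×2.5′, letters a–x): 0.97654/0.0833333 → 11 → l, 0.99848/0.0416667 → 23 → x; chars lx.
Extended square (30″×15″, digits 0–9): 0.05987/0.00833333 → 7, 0.04015/0.00416667 → 9; chars 79.

LA60lx79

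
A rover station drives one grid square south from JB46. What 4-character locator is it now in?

JB45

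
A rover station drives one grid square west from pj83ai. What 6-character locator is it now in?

Longitude subsquare a = 0; −1 → -1, wraps to 23 = x, carry into square.
Longitude square 8; −1 → 7.
The latitude characters are unchanged.

PJ73xi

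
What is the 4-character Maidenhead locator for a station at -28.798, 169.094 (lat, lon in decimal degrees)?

Shift to the Maidenhead origin (180°W, 90°S): lon 349.09, lat 61.20.
Field: lon ⌊349.09/20⌋ = 17 → R; lat ⌊61.20/10⌋ = 6 → G.
Square: lon ⌊9.09/2⌋ = 4; lat ⌊1.20/1⌋ = 1.

RG41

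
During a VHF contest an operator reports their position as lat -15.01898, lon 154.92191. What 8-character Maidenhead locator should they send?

QH74lx05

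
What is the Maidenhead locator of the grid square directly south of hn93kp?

Latitude subsquare p = 15; −1 → 14 = o.
The longitude characters are unchanged.

HN93ko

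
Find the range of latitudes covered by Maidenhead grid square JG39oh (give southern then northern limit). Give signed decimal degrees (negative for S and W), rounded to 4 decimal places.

-20.7083, -20.6667

Field J=9, G=6: +9·20° lon, +6·10° lat → SW at lon 0°, lat -30°.
Square 3, 9: +3·2° lon, +9·1° lat → SW at lon 6°, lat -21°.
Subsquare o=14, h=7: +14·0.0833333° lon, +7·0.0416667° lat → SW at lon 7.16667°, lat -20.7083°.
Cell spans 0.0833333° lon × 0.0416667° lat.
south -20.7083, north -20.6667.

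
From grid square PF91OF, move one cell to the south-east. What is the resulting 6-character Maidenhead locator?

PF91pe

Longitude subsquare o = 14; +1 → 15 = p.
Latitude subsquare f = 5; −1 → 4 = e.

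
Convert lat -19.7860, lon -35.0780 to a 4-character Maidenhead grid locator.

Add 180° to longitude and 90° to latitude: 144.92, 70.21.
Field: 144.92/20 → 7 → H, 70.21/10 → 7 → H; chars HH.
Square: 4.92/2 → 2, 0.21/1 → 0; chars 20.

HH20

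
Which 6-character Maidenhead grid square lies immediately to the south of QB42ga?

QB41gx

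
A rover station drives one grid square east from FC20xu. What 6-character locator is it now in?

Longitude subsquare x = 23; +1 → 24, wraps to 0 = a, carry into square.
Longitude square 2; +1 → 3.
The latitude characters are unchanged.

FC30au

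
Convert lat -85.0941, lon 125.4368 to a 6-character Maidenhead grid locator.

PA24rv

Offset from 180°W / 90°S: lon 305.4368°, lat 4.9059°.
Field: lon ⌊305.4368/20⌋ = 15 → P; lat ⌊4.9059/10⌋ = 0 → A.
Square: lon ⌊5.4368/2⌋ = 2; lat ⌊4.9059/1⌋ = 4.
Subsquare: lon ⌊1.4368/0.0833333⌋ = 17 → r; lat ⌊0.9059/0.0416667⌋ = 21 → v.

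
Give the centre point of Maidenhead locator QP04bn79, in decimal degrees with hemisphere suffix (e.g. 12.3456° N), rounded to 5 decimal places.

64.58125° N, 140.14583° E

Field Q=16, P=15: +16·20° lon, +15·10° lat → SW at lon 140°, lat 60°.
Square 0, 4: +0·2° lon, +4·1° lat → SW at lon 140°, lat 64°.
Subsquare b=1, n=13: +1·0.0833333° lon, +13·0.0416667° lat → SW at lon 140.083°, lat 64.5417°.
Extended square 7, 9: +7·0.00833333° lon, +9·0.00416667° lat → SW at lon 140.142°, lat 64.5792°.
Cell spans 0.00833333° lon × 0.00416667° lat. Centre is SW corner plus half of each.
latitude 64.58125° N, longitude 140.14583° E.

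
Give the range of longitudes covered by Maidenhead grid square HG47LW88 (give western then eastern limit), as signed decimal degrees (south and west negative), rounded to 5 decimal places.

-31.01667, -31.00833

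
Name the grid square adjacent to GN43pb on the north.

GN43pc

Latitude subsquare b = 1; +1 → 2 = c.
The longitude characters are unchanged.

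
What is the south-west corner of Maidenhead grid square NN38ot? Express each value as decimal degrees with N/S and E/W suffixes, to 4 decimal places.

Field N=13, N=13: +13·20° lon, +13·10° lat → SW at lon 80°, lat 40°.
Square 3, 8: +3·2° lon, +8·1° lat → SW at lon 86°, lat 48°.
Subsquare o=14, t=19: +14·0.0833333° lon, +19·0.0416667° lat → SW at lon 87.1667°, lat 48.7917°.
latitude 48.7917° N, longitude 87.1667° E.

48.7917° N, 87.1667° E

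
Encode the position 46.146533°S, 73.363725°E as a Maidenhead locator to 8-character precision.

ME63qu34

Offset from 180°W / 90°S: lon 253.36372°, lat 43.85347°.
Field (20°×10°, letters A–R): 253.36372/20 → 12 → M, 43.85347/10 → 4 → E; chars ME.
Square (2°×1°, digits 0–9): 13.36372/2 → 6, 3.85347/1 → 3; chars 63.
Subsquare (5′×2.5′, letters a–x): 1.36372/0.0833333 → 16 → q, 0.85347/0.0416667 → 20 → u; chars qu.
Extended square (30″×15″, digits 0–9): 0.03039/0.00833333 → 3, 0.02013/0.00416667 → 4; chars 34.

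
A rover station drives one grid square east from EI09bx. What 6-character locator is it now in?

Longitude subsquare b = 1; +1 → 2 = c.
The latitude characters are unchanged.

EI09cx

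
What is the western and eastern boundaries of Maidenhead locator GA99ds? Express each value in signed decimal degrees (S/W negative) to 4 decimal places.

-41.7500, -41.6667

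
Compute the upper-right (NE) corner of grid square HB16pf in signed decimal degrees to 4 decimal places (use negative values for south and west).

-73.7500, -36.6667

Field H=7, B=1: +7·20° lon, +1·10° lat → SW at lon -40°, lat -80°.
Square 1, 6: +1·2° lon, +6·1° lat → SW at lon -38°, lat -74°.
Subsquare p=15, f=5: +15·0.0833333° lon, +5·0.0416667° lat → SW at lon -36.75°, lat -73.7917°.
Cell spans 0.0833333° lon × 0.0416667° lat. NE corner is SW corner plus one full cell.
latitude -73.7500, longitude -36.6667.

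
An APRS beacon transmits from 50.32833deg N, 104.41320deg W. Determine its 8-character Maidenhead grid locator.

DO70th08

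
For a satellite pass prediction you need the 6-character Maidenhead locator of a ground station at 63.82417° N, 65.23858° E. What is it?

MP23ot

Offset from 180°W / 90°S: lon 245.2386°, lat 153.8242°.
Field: 245.2386/20 → 12 → M, 153.8242/10 → 15 → P; chars MP.
Square: 5.2386/2 → 2, 3.8242/1 → 3; chars 23.
Subsquare: 1.2386/0.0833333 → 14 → o, 0.8242/0.0416667 → 19 → t; chars ot.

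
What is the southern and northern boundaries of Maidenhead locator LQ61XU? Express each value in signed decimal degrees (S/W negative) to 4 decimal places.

71.8333, 71.8750

Field L=11, Q=16: +11·20° lon, +16·10° lat → SW at lon 40°, lat 70°.
Square 6, 1: +6·2° lon, +1·1° lat → SW at lon 52°, lat 71°.
Subsquare x=23, u=20: +23·0.0833333° lon, +20·0.0416667° lat → SW at lon 53.9167°, lat 71.8333°.
Cell spans 0.0833333° lon × 0.0416667° lat.
south 71.8333, north 71.8750.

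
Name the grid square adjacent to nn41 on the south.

NN40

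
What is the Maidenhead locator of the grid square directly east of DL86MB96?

DL86nb06

Longitude extended square 9; +1 → 10, wraps to 0, carry into subsquare.
Longitude subsquare m = 12; +1 → 13 = n.
The latitude characters are unchanged.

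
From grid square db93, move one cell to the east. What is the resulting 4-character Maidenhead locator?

Longitude square 9; +1 → 10, wraps to 0, carry into field.
Longitude field D = 3; +1 → 4 = E.
The latitude characters are unchanged.

EB03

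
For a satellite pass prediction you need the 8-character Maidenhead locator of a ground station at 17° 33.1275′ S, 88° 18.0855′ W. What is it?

EH52uk37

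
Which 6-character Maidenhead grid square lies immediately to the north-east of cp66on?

Longitude subsquare o = 14; +1 → 15 = p.
Latitude subsquare n = 13; +1 → 14 = o.

CP66po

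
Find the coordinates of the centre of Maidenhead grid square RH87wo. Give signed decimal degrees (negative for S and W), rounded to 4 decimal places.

Field R=17, H=7: +17·20° lon, +7·10° lat → SW at lon 160°, lat -20°.
Square 8, 7: +8·2° lon, +7·1° lat → SW at lon 176°, lat -13°.
Subsquare w=22, o=14: +22·0.0833333° lon, +14·0.0416667° lat → SW at lon 177.833°, lat -12.4167°.
Cell spans 0.0833333° lon × 0.0416667° lat. Centre is SW corner plus half of each.
latitude -12.3958, longitude 177.8750.

-12.3958, 177.8750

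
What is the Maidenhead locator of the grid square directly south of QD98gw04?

Latitude extended square 4; −1 → 3.
The longitude characters are unchanged.

QD98gw03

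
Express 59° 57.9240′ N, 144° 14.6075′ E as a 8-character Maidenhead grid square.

Offset from 180°W / 90°S: lon 324.24346°, lat 149.96540°.
Field (20°×10°, letters A–R): 324.24346/20 → 16 → Q, 149.96540/10 → 14 → O; chars QO.
Square (2°×1°, digits 0–9): 4.24346/2 → 2, 9.96540/1 → 9; chars 29.
Subsquare (5′×2.5′, letters a–x): 0.24346/0.0833333 → 2 → c, 0.96540/0.0416667 → 23 → x; chars cx.
Extended square (30″×15″, digits 0–9): 0.07679/0.00833333 → 9, 0.00707/0.00416667 → 1; chars 91.

QO29cx91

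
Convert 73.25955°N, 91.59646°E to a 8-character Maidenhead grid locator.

NQ53tg12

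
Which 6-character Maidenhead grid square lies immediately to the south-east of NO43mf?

Longitude subsquare m = 12; +1 → 13 = n.
Latitude subsquare f = 5; −1 → 4 = e.

NO43ne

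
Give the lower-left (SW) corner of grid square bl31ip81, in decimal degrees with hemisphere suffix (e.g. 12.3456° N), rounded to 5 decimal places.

21.62917° N, 153.26667° W

Field B=1, L=11: +1·20° lon, +11·10° lat → SW at lon -160°, lat 20°.
Square 3, 1: +3·2° lon, +1·1° lat → SW at lon -154°, lat 21°.
Subsquare i=8, p=15: +8·0.0833333° lon, +15·0.0416667° lat → SW at lon -153.333°, lat 21.625°.
Extended square 8, 1: +8·0.00833333° lon, +1·0.00416667° lat → SW at lon -153.267°, lat 21.6292°.
latitude 21.62917° N, longitude 153.26667° W.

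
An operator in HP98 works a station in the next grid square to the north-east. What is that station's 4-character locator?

Longitude square 9; +1 → 10, wraps to 0, carry into field.
Longitude field H = 7; +1 → 8 = I.
Latitude square 8; +1 → 9.

IP09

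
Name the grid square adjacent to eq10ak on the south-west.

EQ00xj

Longitude subsquare a = 0; −1 → -1, wraps to 23 = x, carry into square.
Longitude square 1; −1 → 0.
Latitude subsquare k = 10; −1 → 9 = j.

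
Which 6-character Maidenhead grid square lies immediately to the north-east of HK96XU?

IK06av

Longitude subsquare x = 23; +1 → 24, wraps to 0 = a, carry into square.
Longitude square 9; +1 → 10, wraps to 0, carry into field.
Longitude field H = 7; +1 → 8 = I.
Latitude subsquare u = 20; +1 → 21 = v.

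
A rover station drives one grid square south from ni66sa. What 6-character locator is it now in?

Latitude subsquare a = 0; −1 → -1, wraps to 23 = x, carry into square.
Latitude square 6; −1 → 5.
The longitude characters are unchanged.

NI65sx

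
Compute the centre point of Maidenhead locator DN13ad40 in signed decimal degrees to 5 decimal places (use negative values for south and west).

43.12708, -117.96250

Field D=3, N=13: +3·20° lon, +13·10° lat → SW at lon -120°, lat 40°.
Square 1, 3: +1·2° lon, +3·1° lat → SW at lon -118°, lat 43°.
Subsquare a=0, d=3: +0·0.0833333° lon, +3·0.0416667° lat → SW at lon -118°, lat 43.125°.
Extended square 4, 0: +4·0.00833333° lon, +0·0.00416667° lat → SW at lon -117.967°, lat 43.125°.
Cell spans 0.00833333° lon × 0.00416667° lat. Centre is SW corner plus half of each.
latitude 43.12708, longitude -117.96250.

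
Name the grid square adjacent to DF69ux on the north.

DG60ua

Latitude subsquare x = 23; +1 → 24, wraps to 0 = a, carry into square.
Latitude square 9; +1 → 10, wraps to 0, carry into field.
Latitude field F = 5; +1 → 6 = G.
The longitude characters are unchanged.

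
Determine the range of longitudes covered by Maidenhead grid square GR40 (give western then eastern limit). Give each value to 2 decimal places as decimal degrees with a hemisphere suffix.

Field G=6, R=17: +6·20° lon, +17·10° lat → SW at lon -60°, lat 80°.
Square 4, 0: +4·2° lon, +0·1° lat → SW at lon -52°, lat 80°.
Cell spans 2° lon × 1° lat.
west 52.00° W, east 50.00° W.

52.00° W, 50.00° W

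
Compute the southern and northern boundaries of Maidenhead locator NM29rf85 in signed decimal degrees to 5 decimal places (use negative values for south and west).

39.22917, 39.23333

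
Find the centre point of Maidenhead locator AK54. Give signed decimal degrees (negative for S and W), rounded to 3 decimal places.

14.500, -169.000

Field A=0, K=10: +0·20° lon, +10·10° lat → SW at lon -180°, lat 10°.
Square 5, 4: +5·2° lon, +4·1° lat → SW at lon -170°, lat 14°.
Cell spans 2° lon × 1° lat. Centre is SW corner plus half of each.
latitude 14.500, longitude -169.000.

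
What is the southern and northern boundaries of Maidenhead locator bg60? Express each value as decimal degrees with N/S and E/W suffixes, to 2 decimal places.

30.00° S, 29.00° S

Field B=1, G=6: +1·20° lon, +6·10° lat → SW at lon -160°, lat -30°.
Square 6, 0: +6·2° lon, +0·1° lat → SW at lon -148°, lat -30°.
Cell spans 2° lon × 1° lat.
south 30.00° S, north 29.00° S.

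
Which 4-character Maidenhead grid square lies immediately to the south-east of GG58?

Longitude square 5; +1 → 6.
Latitude square 8; −1 → 7.

GG67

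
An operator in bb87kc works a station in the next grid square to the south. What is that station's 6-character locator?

BB87kb

Latitude subsquare c = 2; −1 → 1 = b.
The longitude characters are unchanged.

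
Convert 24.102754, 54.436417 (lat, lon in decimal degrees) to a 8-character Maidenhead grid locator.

LL74fc24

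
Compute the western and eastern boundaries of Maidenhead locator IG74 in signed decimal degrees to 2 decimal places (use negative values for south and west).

Field I=8, G=6: +8·20° lon, +6·10° lat → SW at lon -20°, lat -30°.
Square 7, 4: +7·2° lon, +4·1° lat → SW at lon -6°, lat -26°.
Cell spans 2° lon × 1° lat.
west -6.00, east -4.00.

-6.00, -4.00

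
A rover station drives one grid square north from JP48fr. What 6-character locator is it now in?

JP48fs

Latitude subsquare r = 17; +1 → 18 = s.
The longitude characters are unchanged.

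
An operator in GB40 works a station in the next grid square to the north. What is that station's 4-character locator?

GB41

Latitude square 0; +1 → 1.
The longitude characters are unchanged.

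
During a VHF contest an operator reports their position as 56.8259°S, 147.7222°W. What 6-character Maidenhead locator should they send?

BD63de

Add 180° to longitude and 90° to latitude: 32.2778, 33.1741.
Field (20°×10°, letters A–R): 32.2778/20 → 1 → B, 33.1741/10 → 3 → D; chars BD.
Square (2°×1°, digits 0–9): 12.2778/2 → 6, 3.1741/1 → 3; chars 63.
Subsquare (5′×2.5′, letters a–x): 0.2778/0.0833333 → 3 → d, 0.1741/0.0416667 → 4 → e; chars de.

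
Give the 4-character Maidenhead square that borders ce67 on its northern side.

CE68

Latitude square 7; +1 → 8.
The longitude characters are unchanged.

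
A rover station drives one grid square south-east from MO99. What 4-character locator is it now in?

Longitude square 9; +1 → 10, wraps to 0, carry into field.
Longitude field M = 12; +1 → 13 = N.
Latitude square 9; −1 → 8.

NO08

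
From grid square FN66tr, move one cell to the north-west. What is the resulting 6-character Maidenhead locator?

FN66ss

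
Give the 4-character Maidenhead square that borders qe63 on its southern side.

QE62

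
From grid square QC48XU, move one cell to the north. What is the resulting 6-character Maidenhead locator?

QC48xv

Latitude subsquare u = 20; +1 → 21 = v.
The longitude characters are unchanged.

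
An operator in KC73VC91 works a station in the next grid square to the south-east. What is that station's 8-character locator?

KC73wc00

Longitude extended square 9; +1 → 10, wraps to 0, carry into subsquare.
Longitude subsquare v = 21; +1 → 22 = w.
Latitude extended square 1; −1 → 0.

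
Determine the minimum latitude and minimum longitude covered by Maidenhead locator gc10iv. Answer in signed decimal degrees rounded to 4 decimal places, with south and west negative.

-69.1250, -57.3333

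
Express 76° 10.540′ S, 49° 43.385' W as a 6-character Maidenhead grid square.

GB53dt

Offset from 180°W / 90°S: lon 130.2769°, lat 13.8243°.
Field: lon ⌊130.2769/20⌋ = 6 → G; lat ⌊13.8243/10⌋ = 1 → B.
Square: lon ⌊10.2769/2⌋ = 5; lat ⌊3.8243/1⌋ = 3.
Subsquare: lon ⌊0.2769/0.0833333⌋ = 3 → d; lat ⌊0.8243/0.0416667⌋ = 19 → t.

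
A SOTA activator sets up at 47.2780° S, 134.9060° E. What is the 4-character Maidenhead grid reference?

Add 180° to longitude and 90° to latitude: 314.91, 42.72.
Field (20°×10°, letters A–R): 314.91/20 → 15 → P, 42.72/10 → 4 → E; chars PE.
Square (2°×1°, digits 0–9): 14.91/2 → 7, 2.72/1 → 2; chars 72.

PE72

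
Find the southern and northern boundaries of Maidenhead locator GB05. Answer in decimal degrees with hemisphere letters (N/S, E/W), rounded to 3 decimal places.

Field G=6, B=1: +6·20° lon, +1·10° lat → SW at lon -60°, lat -80°.
Square 0, 5: +0·2° lon, +5·1° lat → SW at lon -60°, lat -75°.
Cell spans 2° lon × 1° lat.
south 75.000° S, north 74.000° S.

75.000° S, 74.000° S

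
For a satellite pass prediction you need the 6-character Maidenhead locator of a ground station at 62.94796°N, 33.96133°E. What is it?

KP62xw

Shift to the Maidenhead origin (180°W, 90°S): lon 213.9613, lat 152.9480.
Field: lon ⌊213.9613/20⌋ = 10 → K; lat ⌊152.9480/10⌋ = 15 → P.
Square: lon ⌊13.9613/2⌋ = 6; lat ⌊2.9480/1⌋ = 2.
Subsquare: lon ⌊1.9613/0.0833333⌋ = 23 → x; lat ⌊0.9480/0.0416667⌋ = 22 → w.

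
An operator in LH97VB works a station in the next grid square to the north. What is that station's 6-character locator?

Latitude subsquare b = 1; +1 → 2 = c.
The longitude characters are unchanged.

LH97vc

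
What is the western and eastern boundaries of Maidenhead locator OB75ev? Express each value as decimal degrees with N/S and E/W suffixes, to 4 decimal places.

Field O=14, B=1: +14·20° lon, +1·10° lat → SW at lon 100°, lat -80°.
Square 7, 5: +7·2° lon, +5·1° lat → SW at lon 114°, lat -75°.
Subsquare e=4, v=21: +4·0.0833333° lon, +21·0.0416667° lat → SW at lon 114.333°, lat -74.125°.
Cell spans 0.0833333° lon × 0.0416667° lat.
west 114.3333° E, east 114.4167° E.

114.3333° E, 114.4167° E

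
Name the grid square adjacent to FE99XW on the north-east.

GE09ax

Longitude subsquare x = 23; +1 → 24, wraps to 0 = a, carry into square.
Longitude square 9; +1 → 10, wraps to 0, carry into field.
Longitude field F = 5; +1 → 6 = G.
Latitude subsquare w = 22; +1 → 23 = x.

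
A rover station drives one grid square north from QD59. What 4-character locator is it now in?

QE50

Latitude square 9; +1 → 10, wraps to 0, carry into field.
Latitude field D = 3; +1 → 4 = E.
The longitude characters are unchanged.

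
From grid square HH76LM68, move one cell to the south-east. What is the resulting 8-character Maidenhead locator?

Longitude extended square 6; +1 → 7.
Latitude extended square 8; −1 → 7.

HH76lm77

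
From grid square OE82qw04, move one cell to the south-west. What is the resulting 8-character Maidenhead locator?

Longitude extended square 0; −1 → -1, wraps to 9, carry into subsquare.
Longitude subsquare q = 16; −1 → 15 = p.
Latitude extended square 4; −1 → 3.

OE82pw93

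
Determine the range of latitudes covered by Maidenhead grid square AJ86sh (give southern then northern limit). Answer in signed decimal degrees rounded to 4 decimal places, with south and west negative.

6.2917, 6.3333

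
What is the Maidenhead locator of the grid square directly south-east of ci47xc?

CI57ab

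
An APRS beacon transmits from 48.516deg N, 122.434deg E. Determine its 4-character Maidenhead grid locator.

PN18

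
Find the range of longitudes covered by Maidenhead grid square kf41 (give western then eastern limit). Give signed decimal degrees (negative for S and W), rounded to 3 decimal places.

28.000, 30.000

Field K=10, F=5: +10·20° lon, +5·10° lat → SW at lon 20°, lat -40°.
Square 4, 1: +4·2° lon, +1·1° lat → SW at lon 28°, lat -39°.
Cell spans 2° lon × 1° lat.
west 28.000, east 30.000.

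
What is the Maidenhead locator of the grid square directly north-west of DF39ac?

DF29xd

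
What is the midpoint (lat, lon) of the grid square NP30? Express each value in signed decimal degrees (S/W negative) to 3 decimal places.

Field N=13, P=15: +13·20° lon, +15·10° lat → SW at lon 80°, lat 60°.
Square 3, 0: +3·2° lon, +0·1° lat → SW at lon 86°, lat 60°.
Cell spans 2° lon × 1° lat. Centre is SW corner plus half of each.
latitude 60.500, longitude 87.000.

60.500, 87.000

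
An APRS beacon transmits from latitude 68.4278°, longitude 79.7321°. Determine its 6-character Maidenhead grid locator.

MP98uk

Add 180° to longitude and 90° to latitude: 259.7321, 158.4278.
Field: lon ⌊259.7321/20⌋ = 12 → M; lat ⌊158.4278/10⌋ = 15 → P.
Square: lon ⌊19.7321/2⌋ = 9; lat ⌊8.4278/1⌋ = 8.
Subsquare: lon ⌊1.7321/0.0833333⌋ = 20 → u; lat ⌊0.4278/0.0416667⌋ = 10 → k.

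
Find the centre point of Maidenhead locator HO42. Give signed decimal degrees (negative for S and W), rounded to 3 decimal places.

52.500, -31.000

Field H=7, O=14: +7·20° lon, +14·10° lat → SW at lon -40°, lat 50°.
Square 4, 2: +4·2° lon, +2·1° lat → SW at lon -32°, lat 52°.
Cell spans 2° lon × 1° lat. Centre is SW corner plus half of each.
latitude 52.500, longitude -31.000.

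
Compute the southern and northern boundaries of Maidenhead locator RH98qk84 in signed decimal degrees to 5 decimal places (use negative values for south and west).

-11.56667, -11.56250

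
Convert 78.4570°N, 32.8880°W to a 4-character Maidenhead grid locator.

Shift to the Maidenhead origin (180°W, 90°S): lon 147.11, lat 168.46.
Field: 147.11/20 → 7 → H, 168.46/10 → 16 → Q; chars HQ.
Square: 7.11/2 → 3, 8.46/1 → 8; chars 38.

HQ38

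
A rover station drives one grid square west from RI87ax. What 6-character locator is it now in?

Longitude subsquare a = 0; −1 → -1, wraps to 23 = x, carry into square.
Longitude square 8; −1 → 7.
The latitude characters are unchanged.

RI77xx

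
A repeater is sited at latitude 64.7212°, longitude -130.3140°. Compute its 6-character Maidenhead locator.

Shift to the Maidenhead origin (180°W, 90°S): lon 49.6860, lat 154.7212.
Field (20°×10°, letters A–R): 49.6860/20 → 2 → C, 154.7212/10 → 15 → P; chars CP.
Square (2°×1°, digits 0–9): 9.6860/2 → 4, 4.7212/1 → 4; chars 44.
Subsquare (5′×2.5′, letters a–x): 1.6860/0.0833333 → 20 → u, 0.7212/0.0416667 → 17 → r; chars ur.

CP44ur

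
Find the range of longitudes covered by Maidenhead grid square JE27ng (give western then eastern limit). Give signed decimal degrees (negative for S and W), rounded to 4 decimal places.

5.0833, 5.1667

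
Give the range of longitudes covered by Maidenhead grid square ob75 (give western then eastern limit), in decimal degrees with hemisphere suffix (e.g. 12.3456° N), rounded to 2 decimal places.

114.00° E, 116.00° E

Field O=14, B=1: +14·20° lon, +1·10° lat → SW at lon 100°, lat -80°.
Square 7, 5: +7·2° lon, +5·1° lat → SW at lon 114°, lat -75°.
Cell spans 2° lon × 1° lat.
west 114.00° E, east 116.00° E.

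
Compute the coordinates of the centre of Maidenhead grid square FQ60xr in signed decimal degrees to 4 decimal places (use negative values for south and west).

Field F=5, Q=16: +5·20° lon, +16·10° lat → SW at lon -80°, lat 70°.
Square 6, 0: +6·2° lon, +0·1° lat → SW at lon -68°, lat 70°.
Subsquare x=23, r=17: +23·0.0833333° lon, +17·0.0416667° lat → SW at lon -66.0833°, lat 70.7083°.
Cell spans 0.0833333° lon × 0.0416667° lat. Centre is SW corner plus half of each.
latitude 70.7292, longitude -66.0417.

70.7292, -66.0417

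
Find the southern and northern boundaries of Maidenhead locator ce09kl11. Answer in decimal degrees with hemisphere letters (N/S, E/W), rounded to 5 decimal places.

Field C=2, E=4: +2·20° lon, +4·10° lat → SW at lon -140°, lat -50°.
Square 0, 9: +0·2° lon, +9·1° lat → SW at lon -140°, lat -41°.
Subsquare k=10, l=11: +10·0.0833333° lon, +11·0.0416667° lat → SW at lon -139.167°, lat -40.5417°.
Extended square 1, 1: +1·0.00833333° lon, +1·0.00416667° lat → SW at lon -139.158°, lat -40.5375°.
Cell spans 0.00833333° lon × 0.00416667° lat.
south 40.53750° S, north 40.53333° S.

40.53750° S, 40.53333° S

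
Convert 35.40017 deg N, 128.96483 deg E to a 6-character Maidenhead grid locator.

Shift to the Maidenhead origin (180°W, 90°S): lon 308.9648, lat 125.4002.
Field (20°×10°, letters A–R): 308.9648/20 → 15 → P, 125.4002/10 → 12 → M; chars PM.
Square (2°×1°, digits 0–9): 8.9648/2 → 4, 5.4002/1 → 5; chars 45.
Subsquare (5′×2.5′, letters a–x): 0.9648/0.0833333 → 11 → l, 0.4002/0.0416667 → 9 → j; chars lj.

PM45lj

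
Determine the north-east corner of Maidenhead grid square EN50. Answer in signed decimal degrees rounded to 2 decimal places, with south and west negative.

Field E=4, N=13: +4·20° lon, +13·10° lat → SW at lon -100°, lat 40°.
Square 5, 0: +5·2° lon, +0·1° lat → SW at lon -90°, lat 40°.
Cell spans 2° lon × 1° lat. NE corner is SW corner plus one full cell.
latitude 41.00, longitude -88.00.

41.00, -88.00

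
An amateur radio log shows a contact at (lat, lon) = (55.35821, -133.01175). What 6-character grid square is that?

Shift to the Maidenhead origin (180°W, 90°S): lon 46.9882, lat 145.3582.
Field: lon ⌊46.9882/20⌋ = 2 → C; lat ⌊145.3582/10⌋ = 14 → O.
Square: lon ⌊6.9882/2⌋ = 3; lat ⌊5.3582/1⌋ = 5.
Subsquare: lon ⌊0.9882/0.0833333⌋ = 11 → l; lat ⌊0.3582/0.0416667⌋ = 8 → i.

CO35li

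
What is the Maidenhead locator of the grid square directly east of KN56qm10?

Longitude extended square 1; +1 → 2.
The latitude characters are unchanged.

KN56qm20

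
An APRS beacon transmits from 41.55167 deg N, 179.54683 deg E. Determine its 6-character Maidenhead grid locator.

RN91sn

Offset from 180°W / 90°S: lon 359.5468°, lat 131.5517°.
Field: lon ⌊359.5468/20⌋ = 17 → R; lat ⌊131.5517/10⌋ = 13 → N.
Square: lon ⌊19.5468/2⌋ = 9; lat ⌊1.5517/1⌋ = 1.
Subsquare: lon ⌊1.5468/0.0833333⌋ = 18 → s; lat ⌊0.5517/0.0416667⌋ = 13 → n.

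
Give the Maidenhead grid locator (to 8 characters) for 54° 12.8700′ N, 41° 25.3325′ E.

LO04rf01

Offset from 180°W / 90°S: lon 221.42221°, lat 144.21450°.
Field: 221.42221/20 → 11 → L, 144.21450/10 → 14 → O; chars LO.
Square: 1.42221/2 → 0, 4.21450/1 → 4; chars 04.
Subsquare: 1.42221/0.0833333 → 17 → r, 0.21450/0.0416667 → 5 → f; chars rf.
Extended square: 0.00554/0.00833333 → 0, 0.00617/0.00416667 → 1; chars 01.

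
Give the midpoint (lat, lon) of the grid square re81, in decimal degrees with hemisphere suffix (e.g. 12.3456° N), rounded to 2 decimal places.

Field R=17, E=4: +17·20° lon, +4·10° lat → SW at lon 160°, lat -50°.
Square 8, 1: +8·2° lon, +1·1° lat → SW at lon 176°, lat -49°.
Cell spans 2° lon × 1° lat. Centre is SW corner plus half of each.
latitude 48.50° S, longitude 177.00° E.

48.50° S, 177.00° E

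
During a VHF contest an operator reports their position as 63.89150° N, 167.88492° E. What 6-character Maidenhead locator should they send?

RP33wv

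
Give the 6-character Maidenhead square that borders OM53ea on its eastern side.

Longitude subsquare e = 4; +1 → 5 = f.
The latitude characters are unchanged.

OM53fa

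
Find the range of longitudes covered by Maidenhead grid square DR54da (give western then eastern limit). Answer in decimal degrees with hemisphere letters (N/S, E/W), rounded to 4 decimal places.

109.7500° W, 109.6667° W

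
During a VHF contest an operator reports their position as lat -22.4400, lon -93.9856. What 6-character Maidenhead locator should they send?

EG37an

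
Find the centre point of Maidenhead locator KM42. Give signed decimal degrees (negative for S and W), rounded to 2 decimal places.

32.50, 29.00

Field K=10, M=12: +10·20° lon, +12·10° lat → SW at lon 20°, lat 30°.
Square 4, 2: +4·2° lon, +2·1° lat → SW at lon 28°, lat 32°.
Cell spans 2° lon × 1° lat. Centre is SW corner plus half of each.
latitude 32.50, longitude 29.00.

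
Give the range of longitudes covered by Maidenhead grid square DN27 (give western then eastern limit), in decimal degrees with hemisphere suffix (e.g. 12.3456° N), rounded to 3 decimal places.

116.000° W, 114.000° W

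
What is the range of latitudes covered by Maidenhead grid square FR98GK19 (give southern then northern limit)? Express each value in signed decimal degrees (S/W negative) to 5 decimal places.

88.45417, 88.45833

Field F=5, R=17: +5·20° lon, +17·10° lat → SW at lon -80°, lat 80°.
Square 9, 8: +9·2° lon, +8·1° lat → SW at lon -62°, lat 88°.
Subsquare g=6, k=10: +6·0.0833333° lon, +10·0.0416667° lat → SW at lon -61.5°, lat 88.4167°.
Extended square 1, 9: +1·0.00833333° lon, +9·0.00416667° lat → SW at lon -61.4917°, lat 88.4542°.
Cell spans 0.00833333° lon × 0.00416667° lat.
south 88.45417, north 88.45833.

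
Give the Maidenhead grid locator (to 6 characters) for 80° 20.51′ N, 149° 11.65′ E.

QR40oi

Offset from 180°W / 90°S: lon 329.1942°, lat 170.3418°.
Field: 329.1942/20 → 16 → Q, 170.3418/10 → 17 → R; chars QR.
Square: 9.1942/2 → 4, 0.3418/1 → 0; chars 40.
Subsquare: 1.1942/0.0833333 → 14 → o, 0.3418/0.0416667 → 8 → i; chars oi.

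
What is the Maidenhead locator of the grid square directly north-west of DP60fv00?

Longitude extended square 0; −1 → -1, wraps to 9, carry into subsquare.
Longitude subsquare f = 5; −1 → 4 = e.
Latitude extended square 0; +1 → 1.

DP60ev91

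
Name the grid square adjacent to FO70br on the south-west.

FO70aq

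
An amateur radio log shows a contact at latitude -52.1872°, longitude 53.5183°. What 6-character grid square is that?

LD67st

Offset from 180°W / 90°S: lon 233.5183°, lat 37.8128°.
Field (20°×10°, letters A–R): lon ⌊233.5183/20⌋ = 11 → L; lat ⌊37.8128/10⌋ = 3 → D.
Square (2°×1°, digits 0–9): lon ⌊13.5183/2⌋ = 6; lat ⌊7.8128/1⌋ = 7.
Subsquare (5′×2.5′, letters a–x): lon ⌊1.5183/0.0833333⌋ = 18 → s; lat ⌊0.8128/0.0416667⌋ = 19 → t.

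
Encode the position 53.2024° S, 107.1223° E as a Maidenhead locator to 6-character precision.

Add 180° to longitude and 90° to latitude: 287.1223, 36.7976.
Field: lon ⌊287.1223/20⌋ = 14 → O; lat ⌊36.7976/10⌋ = 3 → D.
Square: lon ⌊7.1223/2⌋ = 3; lat ⌊6.7976/1⌋ = 6.
Subsquare: lon ⌊1.1223/0.0833333⌋ = 13 → n; lat ⌊0.7976/0.0416667⌋ = 19 → t.

OD36nt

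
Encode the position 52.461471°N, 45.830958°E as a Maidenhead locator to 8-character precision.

LO22vl90

Shift to the Maidenhead origin (180°W, 90°S): lon 225.83096, lat 142.46147.
Field: lon ⌊225.83096/20⌋ = 11 → L; lat ⌊142.46147/10⌋ = 14 → O.
Square: lon ⌊5.83096/2⌋ = 2; lat ⌊2.46147/1⌋ = 2.
Subsquare: lon ⌊1.83096/0.0833333⌋ = 21 → v; lat ⌊0.46147/0.0416667⌋ = 11 → l.
Extended square: lon ⌊0.08096/0.00833333⌋ = 9; lat ⌊0.00314/0.00416667⌋ = 0.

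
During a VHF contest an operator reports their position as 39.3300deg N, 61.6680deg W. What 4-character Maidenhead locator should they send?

Shift to the Maidenhead origin (180°W, 90°S): lon 118.33, lat 129.33.
Field (20°×10°, letters A–R): 118.33/20 → 5 → F, 129.33/10 → 12 → M; chars FM.
Square (2°×1°, digits 0–9): 18.33/2 → 9, 9.33/1 → 9; chars 99.

FM99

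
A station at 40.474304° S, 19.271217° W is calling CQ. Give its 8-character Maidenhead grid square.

IE09im76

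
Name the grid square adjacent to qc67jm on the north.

Latitude subsquare m = 12; +1 → 13 = n.
The longitude characters are unchanged.

QC67jn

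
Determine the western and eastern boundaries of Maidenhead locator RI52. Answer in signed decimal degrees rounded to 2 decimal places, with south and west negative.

Field R=17, I=8: +17·20° lon, +8·10° lat → SW at lon 160°, lat -10°.
Square 5, 2: +5·2° lon, +2·1° lat → SW at lon 170°, lat -8°.
Cell spans 2° lon × 1° lat.
west 170.00, east 172.00.

170.00, 172.00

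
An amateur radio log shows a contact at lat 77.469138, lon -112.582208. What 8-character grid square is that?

DQ37rl02

Add 180° to longitude and 90° to latitude: 67.41779, 167.46914.
Field: 67.41779/20 → 3 → D, 167.46914/10 → 16 → Q; chars DQ.
Square: 7.41779/2 → 3, 7.46914/1 → 7; chars 37.
Subsquare: 1.41779/0.0833333 → 17 → r, 0.46914/0.0416667 → 11 → l; chars rl.
Extended square: 0.00113/0.00833333 → 0, 0.01080/0.00416667 → 2; chars 02.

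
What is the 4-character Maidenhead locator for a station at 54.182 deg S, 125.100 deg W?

CD75

Shift to the Maidenhead origin (180°W, 90°S): lon 54.90, lat 35.82.
Field (20°×10°, letters A–R): lon ⌊54.90/20⌋ = 2 → C; lat ⌊35.82/10⌋ = 3 → D.
Square (2°×1°, digits 0–9): lon ⌊14.90/2⌋ = 7; lat ⌊5.82/1⌋ = 5.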